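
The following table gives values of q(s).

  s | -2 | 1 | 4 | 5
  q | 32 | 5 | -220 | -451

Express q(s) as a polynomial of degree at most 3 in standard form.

q(s) = -4s^3 + s^2 + 4s + 4

Build the Lagrange basis polynomials:
L_0(s) = (s - 1)(s - 4)(s - 5) / [-126] = -(1/126)s^3 + (5/63)s^2 - (29/126)s + 10/63
L_1(s) = (s + 2)(s - 4)(s - 5) / [36] = (1/36)s^3 - (7/36)s^2 + (1/18)s + 10/9
L_2(s) = (s + 2)(s - 1)(s - 5) / [-18] = -(1/18)s^3 + (2/9)s^2 + (7/18)s - 5/9
L_3(s) = (s + 2)(s - 1)(s - 4) / [28] = (1/28)s^3 - (3/28)s^2 - (3/14)s + 2/7
q(s) = 32·L_0 + 5·L_1 + (-220)·L_2 + (-451)·L_3
  32·L_0(s) = -(16/63)s^3 + (160/63)s^2 - (464/63)s + 320/63
  5·L_1(s) = (5/36)s^3 - (35/36)s^2 + (5/18)s + 50/9
  (-220)·L_2(s) = (110/9)s^3 - (440/9)s^2 - (770/9)s + 1100/9
  (-451)·L_3(s) = -(451/28)s^3 + (1353/28)s^2 + (1353/14)s - 902/7
Adding term by term: -4s^3 + s^2 + 4s + 4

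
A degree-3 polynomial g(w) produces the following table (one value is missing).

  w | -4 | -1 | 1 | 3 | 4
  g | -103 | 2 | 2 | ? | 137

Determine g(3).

58

The 4 known values determine g uniquely (degree ≤ 3).
Evaluate each Lagrange basis at w = 3:
L_0(3) = (4)·(2)·(-1)/[(-3)·(-5)·(-8)] = 1/15
L_1(3) = (7)·(2)·(-1)/[(3)·(-2)·(-5)] = -7/15
L_2(3) = (7)·(4)·(-1)/[(5)·(2)·(-3)] = 14/15
L_3(3) = (7)·(4)·(2)/[(8)·(5)·(3)] = 7/15
Sum: (-103)·(1/15) + 2·(-7/15) + 2·(14/15) + 137·(7/15) = 58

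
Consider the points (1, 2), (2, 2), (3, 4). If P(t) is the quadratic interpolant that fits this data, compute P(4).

8

L_0(4) = (2)·(1)/[(-1)·(-2)] = 1
L_1(4) = (3)·(1)/[(1)·(-1)] = -3
L_2(4) = (3)·(2)/[(2)·(1)] = 3
Sum: 2·(1) + 2·(-3) + 4·(3) = 8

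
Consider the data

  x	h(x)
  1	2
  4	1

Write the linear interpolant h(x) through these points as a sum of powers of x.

h(x) = -(1/3)x + 7/3

Build the Lagrange basis polynomials:
L_0(x) = (x - 4) / [-3] = -(1/3)x + 4/3
L_1(x) = (x - 1) / [3] = (1/3)x - 1/3
h(x) = 2·L_0 + 1·L_1
  2·L_0(x) = -(2/3)x + 8/3
  1·L_1(x) = (1/3)x - 1/3
Adding term by term: -(1/3)x + 7/3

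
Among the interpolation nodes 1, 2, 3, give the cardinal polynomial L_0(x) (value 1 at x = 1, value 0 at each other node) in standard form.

L_0(x) = (1/2)x^2 - (5/2)x + 3

L_0(x) = (x - 2)(x - 3) / [(-1)·(-2)]
       = (x^2 - 5x + 6) / (2)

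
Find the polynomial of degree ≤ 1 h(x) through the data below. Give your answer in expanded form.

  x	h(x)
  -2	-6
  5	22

Build the Lagrange basis polynomials:
L_0(x) = (x - 5) / [-7] = -(1/7)x + 5/7
L_1(x) = (x + 2) / [7] = (1/7)x + 2/7
h(x) = (-6)·L_0 + 22·L_1
  (-6)·L_0(x) = (6/7)x - 30/7
  22·L_1(x) = (22/7)x + 44/7
Adding term by term: 4x + 2

h(x) = 4x + 2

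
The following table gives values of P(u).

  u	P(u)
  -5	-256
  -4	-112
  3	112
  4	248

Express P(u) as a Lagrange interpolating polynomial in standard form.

Build the Lagrange basis polynomials:
L_0(u) = (u + 4)(u - 3)(u - 4) / [-72] = -(1/72)u^3 + (1/24)u^2 + (2/9)u - 2/3
L_1(u) = (u + 5)(u - 3)(u - 4) / [56] = (1/56)u^3 - (1/28)u^2 - (23/56)u + 15/14
L_2(u) = (u + 5)(u + 4)(u - 4) / [-56] = -(1/56)u^3 - (5/56)u^2 + (2/7)u + 10/7
L_3(u) = (u + 5)(u + 4)(u - 3) / [72] = (1/72)u^3 + (1/12)u^2 - (7/72)u - 5/6
P(u) = (-256)·L_0 + (-112)·L_1 + 112·L_2 + 248·L_3
  (-256)·L_0(u) = (32/9)u^3 - (32/3)u^2 - (512/9)u + 512/3
  (-112)·L_1(u) = -2u^3 + 4u^2 + 46u - 120
  112·L_2(u) = -2u^3 - 10u^2 + 32u + 160
  248·L_3(u) = (31/9)u^3 + (62/3)u^2 - (217/9)u - 620/3
Adding term by term: 3u^3 + 4u^2 - 3u + 4

P(u) = 3u^3 + 4u^2 - 3u + 4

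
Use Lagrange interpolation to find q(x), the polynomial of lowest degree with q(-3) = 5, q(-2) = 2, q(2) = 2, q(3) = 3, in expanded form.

L_0(x) = (x + 2)(x - 2)(x - 3) / [-30] = -(1/30)x^3 + (1/10)x^2 + (2/15)x - 2/5
L_1(x) = (x + 3)(x - 2)(x - 3) / [20] = (1/20)x^3 - (1/10)x^2 - (9/20)x + 9/10
L_2(x) = (x + 3)(x + 2)(x - 3) / [-20] = -(1/20)x^3 - (1/10)x^2 + (9/20)x + 9/10
L_3(x) = (x + 3)(x + 2)(x - 2) / [30] = (1/30)x^3 + (1/10)x^2 - (2/15)x - 2/5
q(x) = 5·L_0 + 2·L_1 + 2·L_2 + 3·L_3
  5·L_0(x) = -(1/6)x^3 + (1/2)x^2 + (2/3)x - 2
  2·L_1(x) = (1/10)x^3 - (1/5)x^2 - (9/10)x + 9/5
  2·L_2(x) = -(1/10)x^3 - (1/5)x^2 + (9/10)x + 9/5
  3·L_3(x) = (1/10)x^3 + (3/10)x^2 - (2/5)x - 6/5
Adding term by term: -(1/15)x^3 + (2/5)x^2 + (4/15)x + 2/5

q(x) = -(1/15)x^3 + (2/5)x^2 + (4/15)x + 2/5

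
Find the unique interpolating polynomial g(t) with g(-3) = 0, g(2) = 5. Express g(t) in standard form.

Build the Lagrange basis polynomials:
L_0(t) = (t - 2) / [-5] = -(1/5)t + 2/5
L_1(t) = (t + 3) / [5] = (1/5)t + 3/5
g(t) = 0·L_0 + 5·L_1
  0·L_0(t) = 0
  5·L_1(t) = t + 3
Adding term by term: t + 3

g(t) = t + 3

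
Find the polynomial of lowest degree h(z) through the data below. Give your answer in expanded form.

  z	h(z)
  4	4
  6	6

L_0(z) = (z - 6) / [-2] = -(1/2)z + 3
L_1(z) = (z - 4) / [2] = (1/2)z - 2
h(z) = 4·L_0 + 6·L_1
  4·L_0(z) = -2z + 12
  6·L_1(z) = 3z - 12
Adding term by term: z

h(z) = z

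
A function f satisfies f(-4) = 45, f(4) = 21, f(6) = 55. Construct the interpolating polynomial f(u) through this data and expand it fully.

Build the Lagrange basis polynomials:
L_0(u) = (u - 4)(u - 6) / [80] = (1/80)u^2 - (1/8)u + 3/10
L_1(u) = (u + 4)(u - 6) / [-16] = -(1/16)u^2 + (1/8)u + 3/2
L_2(u) = (u + 4)(u - 4) / [20] = (1/20)u^2 - 4/5
f(u) = 45·L_0 + 21·L_1 + 55·L_2
  45·L_0(u) = (9/16)u^2 - (45/8)u + 27/2
  21·L_1(u) = -(21/16)u^2 + (21/8)u + 63/2
  55·L_2(u) = (11/4)u^2 - 44
Adding term by term: 2u^2 - 3u + 1

f(u) = 2u^2 - 3u + 1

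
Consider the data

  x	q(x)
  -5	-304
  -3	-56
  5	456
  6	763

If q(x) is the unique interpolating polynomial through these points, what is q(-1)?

L_0(-1) = (2)·(-6)·(-7)/[(-2)·(-10)·(-11)] = -21/55
L_1(-1) = (4)·(-6)·(-7)/[(2)·(-8)·(-9)] = 7/6
L_2(-1) = (4)·(2)·(-7)/[(10)·(8)·(-1)] = 7/10
L_3(-1) = (4)·(2)·(-6)/[(11)·(9)·(1)] = -16/33
Sum: (-304)·(-21/55) + (-56)·(7/6) + 456·(7/10) + 763·(-16/33) = 0

0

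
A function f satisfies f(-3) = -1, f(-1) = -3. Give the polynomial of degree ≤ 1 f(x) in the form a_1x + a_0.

f(x) = -x - 4

Build the Lagrange basis polynomials:
L_0(x) = (x + 1) / [-2] = -(1/2)x - 1/2
L_1(x) = (x + 3) / [2] = (1/2)x + 3/2
f(x) = (-1)·L_0 + (-3)·L_1
  (-1)·L_0(x) = (1/2)x + 1/2
  (-3)·L_1(x) = -(3/2)x - 9/2
Adding term by term: -x - 4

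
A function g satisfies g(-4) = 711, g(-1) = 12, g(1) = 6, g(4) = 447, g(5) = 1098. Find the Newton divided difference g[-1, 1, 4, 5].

g[-1,1] = (6 - 12) / (1 - (-1)) = -3
g[1,4] = (447 - 6) / (4 - 1) = 147
g[4,5] = (1098 - 447) / (5 - 4) = 651
g[-1,1,4] = (147 - (-3)) / (4 - (-1)) = 30
g[1,4,5] = (651 - 147) / (5 - 1) = 126
g[-1,1,4,5] = (126 - 30) / (5 - (-1)) = 16

16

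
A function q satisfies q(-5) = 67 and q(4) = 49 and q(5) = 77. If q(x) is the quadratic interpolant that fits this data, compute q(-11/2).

Using Newton's divided-difference form:
q[-5,4] = (49 - 67) / (4 - (-5)) = -2
q[4,5] = (77 - 49) / (5 - 4) = 28
q[-5,4,5] = (28 - (-2)) / (5 - (-5)) = 3
q(-11/2) = 67 + (-2)·(-1/2) + 3·(-1/2)·(-19/2) = 329/4

329/4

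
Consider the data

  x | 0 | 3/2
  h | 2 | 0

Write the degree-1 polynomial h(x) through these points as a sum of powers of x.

L_0(x) = (x - 3/2) / [-3/2] = -(2/3)x + 1
L_1(x) = x / [3/2] = (2/3)x
h(x) = 2·L_0 + 0·L_1
  2·L_0(x) = -(4/3)x + 2
  0·L_1(x) = 0
Adding term by term: -(4/3)x + 2

h(x) = -(4/3)x + 2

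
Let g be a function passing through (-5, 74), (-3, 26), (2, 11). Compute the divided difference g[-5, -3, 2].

g[-5,-3] = (26 - 74) / (-3 - (-5)) = -24
g[-3,2] = (11 - 26) / (2 - (-3)) = -3
g[-5,-3,2] = (-3 - (-24)) / (2 - (-5)) = 3

3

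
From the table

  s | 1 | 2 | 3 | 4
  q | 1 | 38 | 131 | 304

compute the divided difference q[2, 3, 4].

q[2,3] = (131 - 38) / (3 - 2) = 93
q[3,4] = (304 - 131) / (4 - 3) = 173
q[2,3,4] = (173 - 93) / (4 - 2) = 40

40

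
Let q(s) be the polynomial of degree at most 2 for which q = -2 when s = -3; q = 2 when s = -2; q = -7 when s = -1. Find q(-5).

-49

Using Newton's divided-difference form:
q[-3,-2] = (2 - (-2)) / (-2 - (-3)) = 4
q[-2,-1] = (-7 - 2) / (-1 - (-2)) = -9
q[-3,-2,-1] = (-9 - 4) / (-1 - (-3)) = -13/2
q(-5) = -2 + 4·(-2) + (-13/2)·(-2)·(-3) = -49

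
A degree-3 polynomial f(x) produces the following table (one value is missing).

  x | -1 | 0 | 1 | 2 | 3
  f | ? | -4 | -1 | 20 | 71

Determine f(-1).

-1

The 4 known values determine f uniquely (degree ≤ 3).
Evaluate each Lagrange basis at x = -1:
L_0(-1) = (-2)·(-3)·(-4)/[(-1)·(-2)·(-3)] = 4
L_1(-1) = (-1)·(-3)·(-4)/[(1)·(-1)·(-2)] = -6
L_2(-1) = (-1)·(-2)·(-4)/[(2)·(1)·(-1)] = 4
L_3(-1) = (-1)·(-2)·(-3)/[(3)·(2)·(1)] = -1
Sum: (-4)·(4) + (-1)·(-6) + 20·(4) + 71·(-1) = -1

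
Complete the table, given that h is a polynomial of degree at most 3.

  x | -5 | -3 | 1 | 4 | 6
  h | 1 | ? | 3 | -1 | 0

983/165

The 4 known values determine h uniquely (degree ≤ 3).
L_0(-3) = (-4)·(-7)·(-9)/[(-6)·(-9)·(-11)] = 14/33
L_1(-3) = (2)·(-7)·(-9)/[(6)·(-3)·(-5)] = 7/5
L_2(-3) = (2)·(-4)·(-9)/[(9)·(3)·(-2)] = -4/3
L_3(-3) = (2)·(-4)·(-7)/[(11)·(5)·(2)] = 28/55
Sum: 1·(14/33) + 3·(7/5) + (-1)·(-4/3) + 0 = 983/165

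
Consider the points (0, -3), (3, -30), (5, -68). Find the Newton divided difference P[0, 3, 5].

P[0,3] = (-30 - (-3)) / (3 - 0) = -9
P[3,5] = (-68 - (-30)) / (5 - 3) = -19
P[0,3,5] = (-19 - (-9)) / (5 - 0) = -2

-2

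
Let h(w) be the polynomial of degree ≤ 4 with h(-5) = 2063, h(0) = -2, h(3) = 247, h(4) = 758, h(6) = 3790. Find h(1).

5

L_0(1) = (1)·(-2)·(-3)·(-5)/[(-5)·(-8)·(-9)·(-11)] = -1/132
L_1(1) = (6)·(-2)·(-3)·(-5)/[(5)·(-3)·(-4)·(-6)] = 1/2
L_2(1) = (6)·(1)·(-3)·(-5)/[(8)·(3)·(-1)·(-3)] = 5/4
L_3(1) = (6)·(1)·(-2)·(-5)/[(9)·(4)·(1)·(-2)] = -5/6
L_4(1) = (6)·(1)·(-2)·(-3)/[(11)·(6)·(3)·(2)] = 1/11
Sum: 2063·(-1/132) + (-2)·(1/2) + 247·(5/4) + 758·(-5/6) + 3790·(1/11) = 5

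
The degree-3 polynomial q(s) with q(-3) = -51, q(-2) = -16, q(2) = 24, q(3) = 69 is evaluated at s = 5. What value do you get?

285

L_0(5) = (7)·(3)·(2)/[(-1)·(-5)·(-6)] = -7/5
L_1(5) = (8)·(3)·(2)/[(1)·(-4)·(-5)] = 12/5
L_2(5) = (8)·(7)·(2)/[(5)·(4)·(-1)] = -28/5
L_3(5) = (8)·(7)·(3)/[(6)·(5)·(1)] = 28/5
Sum: (-51)·(-7/5) + (-16)·(12/5) + 24·(-28/5) + 69·(28/5) = 285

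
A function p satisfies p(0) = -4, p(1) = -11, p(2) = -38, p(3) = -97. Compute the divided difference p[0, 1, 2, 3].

-2

p[0,1] = (-11 - (-4)) / (1 - 0) = -7
p[1,2] = (-38 - (-11)) / (2 - 1) = -27
p[2,3] = (-97 - (-38)) / (3 - 2) = -59
p[0,1,2] = (-27 - (-7)) / (2 - 0) = -10
p[1,2,3] = (-59 - (-27)) / (3 - 1) = -16
p[0,1,2,3] = (-16 - (-10)) / (3 - 0) = -2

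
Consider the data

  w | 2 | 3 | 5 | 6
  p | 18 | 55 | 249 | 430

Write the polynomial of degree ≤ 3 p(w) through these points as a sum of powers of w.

p(w) = 2w^3 - w + 4

Build the Lagrange basis polynomials:
L_0(w) = (w - 3)(w - 5)(w - 6) / [-12] = -(1/12)w^3 + (7/6)w^2 - (21/4)w + 15/2
L_1(w) = (w - 2)(w - 5)(w - 6) / [6] = (1/6)w^3 - (13/6)w^2 + (26/3)w - 10
L_2(w) = (w - 2)(w - 3)(w - 6) / [-6] = -(1/6)w^3 + (11/6)w^2 - 6w + 6
L_3(w) = (w - 2)(w - 3)(w - 5) / [12] = (1/12)w^3 - (5/6)w^2 + (31/12)w - 5/2
p(w) = 18·L_0 + 55·L_1 + 249·L_2 + 430·L_3
  18·L_0(w) = -(3/2)w^3 + 21w^2 - (189/2)w + 135
  55·L_1(w) = (55/6)w^3 - (715/6)w^2 + (1430/3)w - 550
  249·L_2(w) = -(83/2)w^3 + (913/2)w^2 - 1494w + 1494
  430·L_3(w) = (215/6)w^3 - (1075/3)w^2 + (6665/6)w - 1075
Adding term by term: 2w^3 - w + 4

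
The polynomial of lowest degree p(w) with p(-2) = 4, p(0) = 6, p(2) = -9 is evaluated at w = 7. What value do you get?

-967/8

L_0(7) = (7)·(5)/[(-2)·(-4)] = 35/8
L_1(7) = (9)·(5)/[(2)·(-2)] = -45/4
L_2(7) = (9)·(7)/[(4)·(2)] = 63/8
Sum: 4·(35/8) + 6·(-45/4) + (-9)·(63/8) = -967/8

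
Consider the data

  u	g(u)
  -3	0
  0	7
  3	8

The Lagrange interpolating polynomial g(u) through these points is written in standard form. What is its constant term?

L_0(u) = u(u - 3) / [18] = (1/18)u^2 - (1/6)u
L_1(u) = (u + 3)(u - 3) / [-9] = -(1/9)u^2 + 1
L_2(u) = (u + 3)u / [18] = (1/18)u^2 + (1/6)u
g(u) = 0·L_0 + 7·L_1 + 8·L_2
Only the constant term is needed; take it from each L_i and combine:
0·(0) + 7·(1) + 8·(0) = 7

7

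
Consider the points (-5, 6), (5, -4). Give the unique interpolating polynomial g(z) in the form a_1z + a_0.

Build the Lagrange basis polynomials:
L_0(z) = (z - 5) / [-10] = -(1/10)z + 1/2
L_1(z) = (z + 5) / [10] = (1/10)z + 1/2
g(z) = 6·L_0 + (-4)·L_1
  6·L_0(z) = -(3/5)z + 3
  (-4)·L_1(z) = -(2/5)z - 2
Adding term by term: -z + 1

g(z) = -z + 1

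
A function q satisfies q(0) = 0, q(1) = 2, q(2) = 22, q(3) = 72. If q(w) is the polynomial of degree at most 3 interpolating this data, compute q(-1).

Evaluate each Lagrange basis at w = -1:
L_0(-1) = (-2)·(-3)·(-4)/[(-1)·(-2)·(-3)] = 4
L_1(-1) = (-1)·(-3)·(-4)/[(1)·(-1)·(-2)] = -6
L_2(-1) = (-1)·(-2)·(-4)/[(2)·(1)·(-1)] = 4
L_3(-1) = (-1)·(-2)·(-3)/[(3)·(2)·(1)] = -1
Sum: 0 + 2·(-6) + 22·(4) + 72·(-1) = 4

4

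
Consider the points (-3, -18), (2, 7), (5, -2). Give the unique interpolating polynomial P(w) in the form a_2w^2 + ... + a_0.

P(w) = -w^2 + 4w + 3

Build the Lagrange basis polynomials:
L_0(w) = (w - 2)(w - 5) / [40] = (1/40)w^2 - (7/40)w + 1/4
L_1(w) = (w + 3)(w - 5) / [-15] = -(1/15)w^2 + (2/15)w + 1
L_2(w) = (w + 3)(w - 2) / [24] = (1/24)w^2 + (1/24)w - 1/4
P(w) = (-18)·L_0 + 7·L_1 + (-2)·L_2
  (-18)·L_0(w) = -(9/20)w^2 + (63/20)w - 9/2
  7·L_1(w) = -(7/15)w^2 + (14/15)w + 7
  (-2)·L_2(w) = -(1/12)w^2 - (1/12)w + 1/2
Adding term by term: -w^2 + 4w + 3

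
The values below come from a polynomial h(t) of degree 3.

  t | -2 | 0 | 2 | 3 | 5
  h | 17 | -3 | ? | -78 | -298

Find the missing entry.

The 4 known values determine h uniquely (degree ≤ 3).
Evaluate each Lagrange basis at t = 2:
L_0(2) = (2)·(-1)·(-3)/[(-2)·(-5)·(-7)] = -3/35
L_1(2) = (4)·(-1)·(-3)/[(2)·(-3)·(-5)] = 2/5
L_2(2) = (4)·(2)·(-3)/[(5)·(3)·(-2)] = 4/5
L_3(2) = (4)·(2)·(-1)/[(7)·(5)·(2)] = -4/35
Sum: 17·(-3/35) + (-3)·(2/5) + (-78)·(4/5) + (-298)·(-4/35) = -31

-31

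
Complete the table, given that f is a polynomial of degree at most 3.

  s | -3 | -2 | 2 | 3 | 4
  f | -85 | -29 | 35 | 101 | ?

The 4 known values determine f uniquely (degree ≤ 3).
L_0(4) = (6)·(2)·(1)/[(-1)·(-5)·(-6)] = -2/5
L_1(4) = (7)·(2)·(1)/[(1)·(-4)·(-5)] = 7/10
L_2(4) = (7)·(6)·(1)/[(5)·(4)·(-1)] = -21/10
L_3(4) = (7)·(6)·(2)/[(6)·(5)·(1)] = 14/5
Sum: (-85)·(-2/5) + (-29)·(7/10) + 35·(-21/10) + 101·(14/5) = 223

223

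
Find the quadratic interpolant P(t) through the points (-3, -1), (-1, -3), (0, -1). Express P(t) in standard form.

P(t) = t^2 + 3t - 1

Newton's divided differences:
P[-3,-1] = (-3 - (-1)) / (-1 - (-3)) = -1
P[-1,0] = (-1 - (-3)) / (0 - (-1)) = 2
P[-3,-1,0] = (2 - (-1)) / (0 - (-3)) = 1
P(t) = -1 + (-1)·(t + 3) + 1·(t + 3)(t + 1)
Expanding: P(t) = t^2 + 3t - 1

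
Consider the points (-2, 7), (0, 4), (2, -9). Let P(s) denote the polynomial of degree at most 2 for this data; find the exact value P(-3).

19/4

Using Newton's divided-difference form:
P[-2,0] = (4 - 7) / (0 - (-2)) = -3/2
P[0,2] = (-9 - 4) / (2 - 0) = -13/2
P[-2,0,2] = (-13/2 - (-3/2)) / (2 - (-2)) = -5/4
P(-3) = 7 + (-3/2)·(-1) + (-5/4)·(-1)·(-3) = 19/4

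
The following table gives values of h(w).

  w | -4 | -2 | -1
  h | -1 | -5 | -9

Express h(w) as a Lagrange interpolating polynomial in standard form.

Build the Lagrange basis polynomials:
L_0(w) = (w + 2)(w + 1) / [6] = (1/6)w^2 + (1/2)w + 1/3
L_1(w) = (w + 4)(w + 1) / [-2] = -(1/2)w^2 - (5/2)w - 2
L_2(w) = (w + 4)(w + 2) / [3] = (1/3)w^2 + 2w + 8/3
h(w) = (-1)·L_0 + (-5)·L_1 + (-9)·L_2
  (-1)·L_0(w) = -(1/6)w^2 - (1/2)w - 1/3
  (-5)·L_1(w) = (5/2)w^2 + (25/2)w + 10
  (-9)·L_2(w) = -3w^2 - 18w - 24
Adding term by term: -(2/3)w^2 - 6w - 43/3

h(w) = -(2/3)w^2 - 6w - 43/3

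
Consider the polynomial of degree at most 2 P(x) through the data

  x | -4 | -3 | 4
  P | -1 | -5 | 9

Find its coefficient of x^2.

3/4

The leading coefficient equals the top divided difference P[-4,-3,4].
P[-4,-3] = (-5 - (-1)) / (-3 - (-4)) = -4
P[-3,4] = (9 - (-5)) / (4 - (-3)) = 2
P[-4,-3,4] = (2 - (-4)) / (4 - (-4)) = 3/4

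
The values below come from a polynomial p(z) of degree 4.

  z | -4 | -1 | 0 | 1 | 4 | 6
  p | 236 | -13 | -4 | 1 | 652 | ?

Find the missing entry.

3116

The 5 known values determine p uniquely (degree ≤ 4).
Evaluate each Lagrange basis at z = 6:
L_0(6) = (7)·(6)·(5)·(2)/[(-3)·(-4)·(-5)·(-8)] = 7/8
L_1(6) = (10)·(6)·(5)·(2)/[(3)·(-1)·(-2)·(-5)] = -20
L_2(6) = (10)·(7)·(5)·(2)/[(4)·(1)·(-1)·(-4)] = 175/4
L_3(6) = (10)·(7)·(6)·(2)/[(5)·(2)·(1)·(-3)] = -28
L_4(6) = (10)·(7)·(6)·(5)/[(8)·(5)·(4)·(3)] = 35/8
Sum: 236·(7/8) + (-13)·(-20) + (-4)·(175/4) + 1·(-28) + 652·(35/8) = 3116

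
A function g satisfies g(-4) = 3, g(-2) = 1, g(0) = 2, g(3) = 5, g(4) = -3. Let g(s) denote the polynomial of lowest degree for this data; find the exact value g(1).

61/14

Evaluate each Lagrange basis at s = 1:
L_0(1) = (3)·(1)·(-2)·(-3)/[(-2)·(-4)·(-7)·(-8)] = 9/224
L_1(1) = (5)·(1)·(-2)·(-3)/[(2)·(-2)·(-5)·(-6)] = -1/4
L_2(1) = (5)·(3)·(-2)·(-3)/[(4)·(2)·(-3)·(-4)] = 15/16
L_3(1) = (5)·(3)·(1)·(-3)/[(7)·(5)·(3)·(-1)] = 3/7
L_4(1) = (5)·(3)·(1)·(-2)/[(8)·(6)·(4)·(1)] = -5/32
Sum: 3·(9/224) + 1·(-1/4) + 2·(15/16) + 5·(3/7) + (-3)·(-5/32) = 61/14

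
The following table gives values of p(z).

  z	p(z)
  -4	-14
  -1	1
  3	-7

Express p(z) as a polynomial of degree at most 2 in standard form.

p(z) = -z^2 + 2

L_0(z) = (z + 1)(z - 3) / [21] = (1/21)z^2 - (2/21)z - 1/7
L_1(z) = (z + 4)(z - 3) / [-12] = -(1/12)z^2 - (1/12)z + 1
L_2(z) = (z + 4)(z + 1) / [28] = (1/28)z^2 + (5/28)z + 1/7
p(z) = (-14)·L_0 + 1·L_1 + (-7)·L_2
  (-14)·L_0(z) = -(2/3)z^2 + (4/3)z + 2
  1·L_1(z) = -(1/12)z^2 - (1/12)z + 1
  (-7)·L_2(z) = -(1/4)z^2 - (5/4)z - 1
Adding term by term: -z^2 + 2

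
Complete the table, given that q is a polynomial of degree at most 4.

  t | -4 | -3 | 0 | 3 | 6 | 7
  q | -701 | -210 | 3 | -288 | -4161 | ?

The 5 known values determine q uniquely (degree ≤ 4).
Evaluate each Lagrange basis at t = 7:
L_0(7) = (10)·(7)·(4)·(1)/[(-1)·(-4)·(-7)·(-10)] = 1
L_1(7) = (11)·(7)·(4)·(1)/[(1)·(-3)·(-6)·(-9)] = -154/81
L_2(7) = (11)·(10)·(4)·(1)/[(4)·(3)·(-3)·(-6)] = 55/27
L_3(7) = (11)·(10)·(7)·(1)/[(7)·(6)·(3)·(-3)] = -55/27
L_4(7) = (11)·(10)·(7)·(4)/[(10)·(9)·(6)·(3)] = 154/81
Sum: (-701)·(1) + (-210)·(-154/81) + 3·(55/27) + (-288)·(-55/27) + (-4161)·(154/81) = -7620

-7620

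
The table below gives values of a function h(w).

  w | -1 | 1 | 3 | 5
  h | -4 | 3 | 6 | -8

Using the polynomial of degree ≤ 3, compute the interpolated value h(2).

L_0(2) = (1)·(-1)·(-3)/[(-2)·(-4)·(-6)] = -1/16
L_1(2) = (3)·(-1)·(-3)/[(2)·(-2)·(-4)] = 9/16
L_2(2) = (3)·(1)·(-3)/[(4)·(2)·(-2)] = 9/16
L_3(2) = (3)·(1)·(-1)/[(6)·(4)·(2)] = -1/16
Sum: (-4)·(-1/16) + 3·(9/16) + 6·(9/16) + (-8)·(-1/16) = 93/16

93/16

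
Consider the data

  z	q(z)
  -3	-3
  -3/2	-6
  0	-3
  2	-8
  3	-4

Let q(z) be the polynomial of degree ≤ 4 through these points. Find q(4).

1615/81

Evaluate each Lagrange basis at z = 4:
L_0(4) = (11/2)·(4)·(2)·(1)/[(-3/2)·(-3)·(-5)·(-6)] = 44/135
L_1(4) = (7)·(4)·(2)·(1)/[(3/2)·(-3/2)·(-7/2)·(-9/2)] = -128/81
L_2(4) = (7)·(11/2)·(2)·(1)/[(3)·(3/2)·(-2)·(-3)] = 77/27
L_3(4) = (7)·(11/2)·(4)·(1)/[(5)·(7/2)·(2)·(-1)] = -22/5
L_4(4) = (7)·(11/2)·(4)·(2)/[(6)·(9/2)·(3)·(1)] = 308/81
Sum: (-3)·(44/135) + (-6)·(-128/81) + (-3)·(77/27) + (-8)·(-22/5) + (-4)·(308/81) = 1615/81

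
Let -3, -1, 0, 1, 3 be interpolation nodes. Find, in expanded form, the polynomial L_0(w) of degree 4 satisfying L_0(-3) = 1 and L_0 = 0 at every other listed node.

L_0(w) = (w + 1)w(w - 1)(w - 3) / [(-2)·(-3)·(-4)·(-6)]
       = (w^4 - 3w^3 - w^2 + 3w) / (144)

L_0(w) = (1/144)w^4 - (1/48)w^3 - (1/144)w^2 + (1/48)w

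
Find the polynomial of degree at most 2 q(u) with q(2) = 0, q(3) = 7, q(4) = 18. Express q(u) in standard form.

q(u) = 2u^2 - 3u - 2

Build the Lagrange basis polynomials:
L_0(u) = (u - 3)(u - 4) / [2] = (1/2)u^2 - (7/2)u + 6
L_1(u) = (u - 2)(u - 4) / [-1] = -u^2 + 6u - 8
L_2(u) = (u - 2)(u - 3) / [2] = (1/2)u^2 - (5/2)u + 3
q(u) = 0·L_0 + 7·L_1 + 18·L_2
  0·L_0(u) = 0
  7·L_1(u) = -7u^2 + 42u - 56
  18·L_2(u) = 9u^2 - 45u + 54
Adding term by term: 2u^2 - 3u - 2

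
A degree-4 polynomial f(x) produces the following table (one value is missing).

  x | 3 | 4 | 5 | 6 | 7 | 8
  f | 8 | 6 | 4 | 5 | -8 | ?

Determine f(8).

The 5 known values determine f uniquely (degree ≤ 4).
L_0(8) = (4)·(3)·(2)·(1)/[(-1)·(-2)·(-3)·(-4)] = 1
L_1(8) = (5)·(3)·(2)·(1)/[(1)·(-1)·(-2)·(-3)] = -5
L_2(8) = (5)·(4)·(2)·(1)/[(2)·(1)·(-1)·(-2)] = 10
L_3(8) = (5)·(4)·(3)·(1)/[(3)·(2)·(1)·(-1)] = -10
L_4(8) = (5)·(4)·(3)·(2)/[(4)·(3)·(2)·(1)] = 5
Sum: 8·(1) + 6·(-5) + 4·(10) + 5·(-10) + (-8)·(5) = -72

-72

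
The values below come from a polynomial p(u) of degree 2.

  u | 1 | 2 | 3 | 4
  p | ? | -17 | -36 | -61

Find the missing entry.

-4

The 3 known values determine p uniquely (degree ≤ 2).
Evaluate each Lagrange basis at u = 1:
L_0(1) = (-2)·(-3)/[(-1)·(-2)] = 3
L_1(1) = (-1)·(-3)/[(1)·(-1)] = -3
L_2(1) = (-1)·(-2)/[(2)·(1)] = 1
Sum: (-17)·(3) + (-36)·(-3) + (-61)·(1) = -4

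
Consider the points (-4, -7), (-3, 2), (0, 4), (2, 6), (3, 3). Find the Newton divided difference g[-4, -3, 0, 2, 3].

g[-4,-3] = (2 - (-7)) / (-3 - (-4)) = 9
g[-3,0] = (4 - 2) / (0 - (-3)) = 2/3
g[0,2] = (6 - 4) / (2 - 0) = 1
g[2,3] = (3 - 6) / (3 - 2) = -3
g[-4,-3,0] = (2/3 - 9) / (0 - (-4)) = -25/12
g[-3,0,2] = (1 - 2/3) / (2 - (-3)) = 1/15
g[0,2,3] = (-3 - 1) / (3 - 0) = -4/3
g[-4,-3,0,2] = (1/15 - (-25/12)) / (2 - (-4)) = 43/120
g[-3,0,2,3] = (-4/3 - 1/15) / (3 - (-3)) = -7/30
g[-4,-3,0,2,3] = (-7/30 - 43/120) / (3 - (-4)) = -71/840

-71/840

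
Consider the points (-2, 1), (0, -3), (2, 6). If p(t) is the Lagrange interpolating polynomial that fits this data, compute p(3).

123/8

Evaluate each Lagrange basis at t = 3:
L_0(3) = (3)·(1)/[(-2)·(-4)] = 3/8
L_1(3) = (5)·(1)/[(2)·(-2)] = -5/4
L_2(3) = (5)·(3)/[(4)·(2)] = 15/8
Sum: 1·(3/8) + (-3)·(-5/4) + 6·(15/8) = 123/8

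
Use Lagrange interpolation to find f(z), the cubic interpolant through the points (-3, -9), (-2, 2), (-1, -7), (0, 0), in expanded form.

f(z) = 6z^3 + 26z^2 + 27z

L_0(z) = (z + 2)(z + 1)z / [-6] = -(1/6)z^3 - (1/2)z^2 - (1/3)z
L_1(z) = (z + 3)(z + 1)z / [2] = (1/2)z^3 + 2z^2 + (3/2)z
L_2(z) = (z + 3)(z + 2)z / [-2] = -(1/2)z^3 - (5/2)z^2 - 3z
L_3(z) = (z + 3)(z + 2)(z + 1) / [6] = (1/6)z^3 + z^2 + (11/6)z + 1
f(z) = (-9)·L_0 + 2·L_1 + (-7)·L_2 + 0·L_3
  (-9)·L_0(z) = (3/2)z^3 + (9/2)z^2 + 3z
  2·L_1(z) = z^3 + 4z^2 + 3z
  (-7)·L_2(z) = (7/2)z^3 + (35/2)z^2 + 21z
  0·L_3(z) = 0
Adding term by term: 6z^3 + 26z^2 + 27z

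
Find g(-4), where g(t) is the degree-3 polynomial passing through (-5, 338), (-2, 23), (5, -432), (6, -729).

171

Using Newton's divided-difference form:
g[-5,-2] = (23 - 338) / (-2 - (-5)) = -105
g[-2,5] = (-432 - 23) / (5 - (-2)) = -65
g[5,6] = (-729 - (-432)) / (6 - 5) = -297
g[-5,-2,5] = (-65 - (-105)) / (5 - (-5)) = 4
g[-2,5,6] = (-297 - (-65)) / (6 - (-2)) = -29
g[-5,-2,5,6] = (-29 - 4) / (6 - (-5)) = -3
g(-4) = 338 + (-105)·(1) + 4·(1)·(-2) + (-3)·(1)·(-2)·(-9) = 171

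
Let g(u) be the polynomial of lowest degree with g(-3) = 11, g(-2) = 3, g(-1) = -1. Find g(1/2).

Evaluate each Lagrange basis at u = 1/2:
L_0(1/2) = (5/2)·(3/2)/[(-1)·(-2)] = 15/8
L_1(1/2) = (7/2)·(3/2)/[(1)·(-1)] = -21/4
L_2(1/2) = (7/2)·(5/2)/[(2)·(1)] = 35/8
Sum: 11·(15/8) + 3·(-21/4) + (-1)·(35/8) = 1/2

1/2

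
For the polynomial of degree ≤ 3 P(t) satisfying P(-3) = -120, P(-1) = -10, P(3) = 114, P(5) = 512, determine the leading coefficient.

Build the Lagrange basis polynomials:
L_0(t) = (t + 1)(t - 3)(t - 5) / [-96] = -(1/96)t^3 + (7/96)t^2 - (7/96)t - 5/32
L_1(t) = (t + 3)(t - 3)(t - 5) / [48] = (1/48)t^3 - (5/48)t^2 - (3/16)t + 15/16
L_2(t) = (t + 3)(t + 1)(t - 5) / [-48] = -(1/48)t^3 + (1/48)t^2 + (17/48)t + 5/16
L_3(t) = (t + 3)(t + 1)(t - 3) / [96] = (1/96)t^3 + (1/96)t^2 - (3/32)t - 3/32
P(t) = (-120)·L_0 + (-10)·L_1 + 114·L_2 + 512·L_3
Only the coefficient of t^3 is needed; take it from each L_i and combine:
(-120)·(-1/96) + (-10)·(1/48) + 114·(-1/48) + 512·(1/96) = 4

4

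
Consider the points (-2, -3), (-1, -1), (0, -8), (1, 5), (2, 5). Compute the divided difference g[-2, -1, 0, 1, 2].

g[-2,-1] = (-1 - (-3)) / (-1 - (-2)) = 2
g[-1,0] = (-8 - (-1)) / (0 - (-1)) = -7
g[0,1] = (5 - (-8)) / (1 - 0) = 13
g[1,2] = (5 - 5) / (2 - 1) = 0
g[-2,-1,0] = (-7 - 2) / (0 - (-2)) = -9/2
g[-1,0,1] = (13 - (-7)) / (1 - (-1)) = 10
g[0,1,2] = (0 - 13) / (2 - 0) = -13/2
g[-2,-1,0,1] = (10 - (-9/2)) / (1 - (-2)) = 29/6
g[-1,0,1,2] = (-13/2 - 10) / (2 - (-1)) = -11/2
g[-2,-1,0,1,2] = (-11/2 - 29/6) / (2 - (-2)) = -31/12

-31/12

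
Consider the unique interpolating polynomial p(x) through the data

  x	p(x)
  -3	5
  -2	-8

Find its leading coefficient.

The leading coefficient equals the top divided difference p[-3,-2].
p[-3,-2] = (-8 - 5) / (-2 - (-3)) = -13

-13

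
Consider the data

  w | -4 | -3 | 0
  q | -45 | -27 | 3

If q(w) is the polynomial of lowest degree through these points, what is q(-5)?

-67

Evaluate each Lagrange basis at w = -5:
L_0(-5) = (-2)·(-5)/[(-1)·(-4)] = 5/2
L_1(-5) = (-1)·(-5)/[(1)·(-3)] = -5/3
L_2(-5) = (-1)·(-2)/[(4)·(3)] = 1/6
Sum: (-45)·(5/2) + (-27)·(-5/3) + 3·(1/6) = -67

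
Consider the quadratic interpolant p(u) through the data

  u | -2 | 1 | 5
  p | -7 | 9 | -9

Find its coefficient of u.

Build the Lagrange basis polynomials:
L_0(u) = (u - 1)(u - 5) / [21] = (1/21)u^2 - (2/7)u + 5/21
L_1(u) = (u + 2)(u - 5) / [-12] = -(1/12)u^2 + (1/4)u + 5/6
L_2(u) = (u + 2)(u - 1) / [28] = (1/28)u^2 + (1/28)u - 1/14
p(u) = (-7)·L_0 + 9·L_1 + (-9)·L_2
Only the coefficient of u is needed; take it from each L_i and combine:
(-7)·(-2/7) + 9·(1/4) + (-9)·(1/28) = 55/14

55/14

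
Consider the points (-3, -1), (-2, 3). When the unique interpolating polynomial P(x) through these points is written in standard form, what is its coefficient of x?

4

L_0(x) = (x + 2) / [-1] = -x - 2
L_1(x) = (x + 3) / [1] = x + 3
P(x) = (-1)·L_0 + 3·L_1
Only the coefficient of x is needed; take it from each L_i and combine:
(-1)·(-1) + 3·(1) = 4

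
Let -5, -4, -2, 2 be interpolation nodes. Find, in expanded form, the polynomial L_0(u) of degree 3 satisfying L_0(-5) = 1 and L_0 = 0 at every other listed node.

L_0(u) = (u + 4)(u + 2)(u - 2) / [(-1)·(-3)·(-7)]
       = (u^3 + 4u^2 - 4u - 16) / (-21)

L_0(u) = -(1/21)u^3 - (4/21)u^2 + (4/21)u + 16/21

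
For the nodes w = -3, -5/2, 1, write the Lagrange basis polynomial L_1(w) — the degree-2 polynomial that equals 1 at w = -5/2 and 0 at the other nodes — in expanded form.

L_1(w) = (w + 3)(w - 1) / [(1/2)·(-7/2)]
       = (w^2 + 2w - 3) / (-7/4)

L_1(w) = -(4/7)w^2 - (8/7)w + 12/7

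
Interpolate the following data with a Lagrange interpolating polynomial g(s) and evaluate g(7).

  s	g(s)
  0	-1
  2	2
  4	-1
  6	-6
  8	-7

Evaluate each Lagrange basis at s = 7:
L_0(7) = (5)·(3)·(1)·(-1)/[(-2)·(-4)·(-6)·(-8)] = -5/128
L_1(7) = (7)·(3)·(1)·(-1)/[(2)·(-2)·(-4)·(-6)] = 7/32
L_2(7) = (7)·(5)·(1)·(-1)/[(4)·(2)·(-2)·(-4)] = -35/64
L_3(7) = (7)·(5)·(3)·(-1)/[(6)·(4)·(2)·(-2)] = 35/32
L_4(7) = (7)·(5)·(3)·(1)/[(8)·(6)·(4)·(2)] = 35/128
Sum: (-1)·(-5/128) + 2·(7/32) + (-1)·(-35/64) + (-6)·(35/32) + (-7)·(35/128) = -477/64

-477/64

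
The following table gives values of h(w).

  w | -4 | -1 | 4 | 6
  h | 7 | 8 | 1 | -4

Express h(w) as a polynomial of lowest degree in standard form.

h(w) = (1/168)w^3 - (59/280)w^2 - (71/84)w + 258/35

Newton's divided differences:
h[-4,-1] = (8 - 7) / (-1 - (-4)) = 1/3
h[-1,4] = (1 - 8) / (4 - (-1)) = -7/5
h[4,6] = (-4 - 1) / (6 - 4) = -5/2
h[-4,-1,4] = (-7/5 - 1/3) / (4 - (-4)) = -13/60
h[-1,4,6] = (-5/2 - (-7/5)) / (6 - (-1)) = -11/70
h[-4,-1,4,6] = (-11/70 - (-13/60)) / (6 - (-4)) = 1/168
h(w) = 7 + (1/3)·(w + 4) + (-13/60)·(w + 4)(w + 1) + (1/168)·(w + 4)(w + 1)(w - 4)
Expanding: h(w) = (1/168)w^3 - (59/280)w^2 - (71/84)w + 258/35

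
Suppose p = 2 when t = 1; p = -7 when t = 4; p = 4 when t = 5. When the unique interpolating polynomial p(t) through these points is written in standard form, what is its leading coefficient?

Build the Lagrange basis polynomials:
L_0(t) = (t - 4)(t - 5) / [12] = (1/12)t^2 - (3/4)t + 5/3
L_1(t) = (t - 1)(t - 5) / [-3] = -(1/3)t^2 + 2t - 5/3
L_2(t) = (t - 1)(t - 4) / [4] = (1/4)t^2 - (5/4)t + 1
p(t) = 2·L_0 + (-7)·L_1 + 4·L_2
Only the coefficient of t^2 is needed; take it from each L_i and combine:
2·(1/12) + (-7)·(-1/3) + 4·(1/4) = 7/2

7/2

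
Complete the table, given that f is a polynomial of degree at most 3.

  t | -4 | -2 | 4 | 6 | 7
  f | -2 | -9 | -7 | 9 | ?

3387/160

The 4 known values determine f uniquely (degree ≤ 3).
Evaluate each Lagrange basis at t = 7:
L_0(7) = (9)·(3)·(1)/[(-2)·(-8)·(-10)] = -27/160
L_1(7) = (11)·(3)·(1)/[(2)·(-6)·(-8)] = 11/32
L_2(7) = (11)·(9)·(1)/[(8)·(6)·(-2)] = -33/32
L_3(7) = (11)·(9)·(3)/[(10)·(8)·(2)] = 297/160
Sum: (-2)·(-27/160) + (-9)·(11/32) + (-7)·(-33/32) + 9·(297/160) = 3387/160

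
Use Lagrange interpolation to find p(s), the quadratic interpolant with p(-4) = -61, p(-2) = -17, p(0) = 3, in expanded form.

Build the Lagrange basis polynomials:
L_0(s) = (s + 2)s / [8] = (1/8)s^2 + (1/4)s
L_1(s) = (s + 4)s / [-4] = -(1/4)s^2 - s
L_2(s) = (s + 4)(s + 2) / [8] = (1/8)s^2 + (3/4)s + 1
p(s) = (-61)·L_0 + (-17)·L_1 + 3·L_2
  (-61)·L_0(s) = -(61/8)s^2 - (61/4)s
  (-17)·L_1(s) = (17/4)s^2 + 17s
  3·L_2(s) = (3/8)s^2 + (9/4)s + 3
Adding term by term: -3s^2 + 4s + 3

p(s) = -3s^2 + 4s + 3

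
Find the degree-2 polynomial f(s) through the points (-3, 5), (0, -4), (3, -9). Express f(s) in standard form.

L_0(s) = s(s - 3) / [18] = (1/18)s^2 - (1/6)s
L_1(s) = (s + 3)(s - 3) / [-9] = -(1/9)s^2 + 1
L_2(s) = (s + 3)s / [18] = (1/18)s^2 + (1/6)s
f(s) = 5·L_0 + (-4)·L_1 + (-9)·L_2
  5·L_0(s) = (5/18)s^2 - (5/6)s
  (-4)·L_1(s) = (4/9)s^2 - 4
  (-9)·L_2(s) = -(1/2)s^2 - (3/2)s
Adding term by term: (2/9)s^2 - (7/3)s - 4

f(s) = (2/9)s^2 - (7/3)s - 4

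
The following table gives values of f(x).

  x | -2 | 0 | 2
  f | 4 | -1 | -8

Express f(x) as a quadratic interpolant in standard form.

f(x) = -(1/4)x^2 - 3x - 1

Newton's divided differences:
f[-2,0] = (-1 - 4) / (0 - (-2)) = -5/2
f[0,2] = (-8 - (-1)) / (2 - 0) = -7/2
f[-2,0,2] = (-7/2 - (-5/2)) / (2 - (-2)) = -1/4
f(x) = 4 + (-5/2)·(x + 2) + (-1/4)·(x + 2)x
Expanding: f(x) = -(1/4)x^2 - 3x - 1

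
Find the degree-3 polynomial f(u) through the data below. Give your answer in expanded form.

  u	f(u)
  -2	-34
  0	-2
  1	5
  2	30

f(u) = 3u^3 + 4u - 2

L_0(u) = u(u - 1)(u - 2) / [-24] = -(1/24)u^3 + (1/8)u^2 - (1/12)u
L_1(u) = (u + 2)(u - 1)(u - 2) / [4] = (1/4)u^3 - (1/4)u^2 - u + 1
L_2(u) = (u + 2)u(u - 2) / [-3] = -(1/3)u^3 + (4/3)u
L_3(u) = (u + 2)u(u - 1) / [8] = (1/8)u^3 + (1/8)u^2 - (1/4)u
f(u) = (-34)·L_0 + (-2)·L_1 + 5·L_2 + 30·L_3
  (-34)·L_0(u) = (17/12)u^3 - (17/4)u^2 + (17/6)u
  (-2)·L_1(u) = -(1/2)u^3 + (1/2)u^2 + 2u - 2
  5·L_2(u) = -(5/3)u^3 + (20/3)u
  30·L_3(u) = (15/4)u^3 + (15/4)u^2 - (15/2)u
Adding term by term: 3u^3 + 4u - 2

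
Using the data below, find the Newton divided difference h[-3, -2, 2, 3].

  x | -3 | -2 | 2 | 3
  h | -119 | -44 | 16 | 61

3

h[-3,-2] = (-44 - (-119)) / (-2 - (-3)) = 75
h[-2,2] = (16 - (-44)) / (2 - (-2)) = 15
h[2,3] = (61 - 16) / (3 - 2) = 45
h[-3,-2,2] = (15 - 75) / (2 - (-3)) = -12
h[-2,2,3] = (45 - 15) / (3 - (-2)) = 6
h[-3,-2,2,3] = (6 - (-12)) / (3 - (-3)) = 3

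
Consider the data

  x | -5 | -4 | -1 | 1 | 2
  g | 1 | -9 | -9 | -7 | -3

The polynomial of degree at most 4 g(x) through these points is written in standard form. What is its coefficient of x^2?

29/420

L_0(x) = (x + 4)(x + 1)(x - 1)(x - 2) / [168] = (1/168)x^4 + (1/84)x^3 - (3/56)x^2 - (1/84)x + 1/21
L_1(x) = (x + 5)(x + 1)(x - 1)(x - 2) / [-90] = -(1/90)x^4 - (1/30)x^3 + (11/90)x^2 + (1/30)x - 1/9
L_2(x) = (x + 5)(x + 4)(x - 1)(x - 2) / [72] = (1/72)x^4 + (1/12)x^3 - (5/72)x^2 - (7/12)x + 5/9
L_3(x) = (x + 5)(x + 4)(x + 1)(x - 2) / [-60] = -(1/60)x^4 - (2/15)x^3 - (3/20)x^2 + (19/30)x + 2/3
L_4(x) = (x + 5)(x + 4)(x + 1)(x - 1) / [126] = (1/126)x^4 + (1/14)x^3 + (19/126)x^2 - (1/14)x - 10/63
g(x) = 1·L_0 + (-9)·L_1 + (-9)·L_2 + (-7)·L_3 + (-3)·L_4
Only the coefficient of x^2 is needed; take it from each L_i and combine:
1·(-3/56) + (-9)·(11/90) + (-9)·(-5/72) + (-7)·(-3/20) + (-3)·(19/126) = 29/420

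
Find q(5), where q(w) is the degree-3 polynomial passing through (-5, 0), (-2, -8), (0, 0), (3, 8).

L_0(5) = (7)·(5)·(2)/[(-3)·(-5)·(-8)] = -7/12
L_1(5) = (10)·(5)·(2)/[(3)·(-2)·(-5)] = 10/3
L_2(5) = (10)·(7)·(2)/[(5)·(2)·(-3)] = -14/3
L_3(5) = (10)·(7)·(5)/[(8)·(5)·(3)] = 35/12
Sum: 0 + (-8)·(10/3) + 0 + 8·(35/12) = -10/3

-10/3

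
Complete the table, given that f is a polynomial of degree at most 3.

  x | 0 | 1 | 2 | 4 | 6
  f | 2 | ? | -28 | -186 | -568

The 4 known values determine f uniquely (degree ≤ 3).
L_0(1) = (-1)·(-3)·(-5)/[(-2)·(-4)·(-6)] = 5/16
L_1(1) = (1)·(-3)·(-5)/[(2)·(-2)·(-4)] = 15/16
L_2(1) = (1)·(-1)·(-5)/[(4)·(2)·(-2)] = -5/16
L_3(1) = (1)·(-1)·(-3)/[(6)·(4)·(2)] = 1/16
Sum: 2·(5/16) + (-28)·(15/16) + (-186)·(-5/16) + (-568)·(1/16) = -3

-3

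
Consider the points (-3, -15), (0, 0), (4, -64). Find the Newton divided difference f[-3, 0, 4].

f[-3,0] = (0 - (-15)) / (0 - (-3)) = 5
f[0,4] = (-64 - 0) / (4 - 0) = -16
f[-3,0,4] = (-16 - 5) / (4 - (-3)) = -3

-3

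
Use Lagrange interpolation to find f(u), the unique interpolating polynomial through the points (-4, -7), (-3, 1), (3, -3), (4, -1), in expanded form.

Build the Lagrange basis polynomials:
L_0(u) = (u + 3)(u - 3)(u - 4) / [-56] = -(1/56)u^3 + (1/14)u^2 + (9/56)u - 9/14
L_1(u) = (u + 4)(u - 3)(u - 4) / [42] = (1/42)u^3 - (1/14)u^2 - (8/21)u + 8/7
L_2(u) = (u + 4)(u + 3)(u - 4) / [-42] = -(1/42)u^3 - (1/14)u^2 + (8/21)u + 8/7
L_3(u) = (u + 4)(u + 3)(u - 3) / [56] = (1/56)u^3 + (1/14)u^2 - (9/56)u - 9/14
f(u) = (-7)·L_0 + 1·L_1 + (-3)·L_2 + (-1)·L_3
  (-7)·L_0(u) = (1/8)u^3 - (1/2)u^2 - (9/8)u + 9/2
  1·L_1(u) = (1/42)u^3 - (1/14)u^2 - (8/21)u + 8/7
  (-3)·L_2(u) = (1/14)u^3 + (3/14)u^2 - (8/7)u - 24/7
  (-1)·L_3(u) = -(1/56)u^3 - (1/14)u^2 + (9/56)u + 9/14
Adding term by term: (17/84)u^3 - (3/7)u^2 - (209/84)u + 20/7

f(u) = (17/84)u^3 - (3/7)u^2 - (209/84)u + 20/7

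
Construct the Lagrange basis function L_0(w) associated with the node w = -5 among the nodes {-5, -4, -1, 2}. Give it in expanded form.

L_0(w) = -(1/28)w^3 - (3/28)w^2 + (3/14)w + 2/7

L_0(w) = (w + 4)(w + 1)(w - 2) / [(-1)·(-4)·(-7)]
       = (w^3 + 3w^2 - 6w - 8) / (-28)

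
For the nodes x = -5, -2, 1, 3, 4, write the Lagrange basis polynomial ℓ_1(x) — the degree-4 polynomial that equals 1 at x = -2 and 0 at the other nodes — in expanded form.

ℓ_1(x) = -(1/270)x^4 + (1/90)x^3 + (7/90)x^2 - (83/270)x + 2/9

ℓ_1(x) = (x + 5)(x - 1)(x - 3)(x - 4) / [(3)·(-3)·(-5)·(-6)]
       = (x^4 - 3x^3 - 21x^2 + 83x - 60) / (-270)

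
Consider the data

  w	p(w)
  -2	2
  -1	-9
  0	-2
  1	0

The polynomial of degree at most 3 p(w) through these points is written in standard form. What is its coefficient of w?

25/3

Build the Lagrange basis polynomials:
L_0(w) = (w + 1)w(w - 1) / [-6] = -(1/6)w^3 + (1/6)w
L_1(w) = (w + 2)w(w - 1) / [2] = (1/2)w^3 + (1/2)w^2 - w
L_2(w) = (w + 2)(w + 1)(w - 1) / [-2] = -(1/2)w^3 - w^2 + (1/2)w + 1
L_3(w) = (w + 2)(w + 1)w / [6] = (1/6)w^3 + (1/2)w^2 + (1/3)w
p(w) = 2·L_0 + (-9)·L_1 + (-2)·L_2 + 0·L_3
Only the coefficient of w is needed; take it from each L_i and combine:
2·(1/6) + (-9)·(-1) + (-2)·(1/2) + 0·(1/3) = 25/3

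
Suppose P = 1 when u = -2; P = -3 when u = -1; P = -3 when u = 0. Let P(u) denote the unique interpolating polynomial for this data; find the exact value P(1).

1

Using Newton's divided-difference form:
P[-2,-1] = (-3 - 1) / (-1 - (-2)) = -4
P[-1,0] = (-3 - (-3)) / (0 - (-1)) = 0
P[-2,-1,0] = (0 - (-4)) / (0 - (-2)) = 2
P(1) = 1 + (-4)·(3) + 2·(3)·(2) = 1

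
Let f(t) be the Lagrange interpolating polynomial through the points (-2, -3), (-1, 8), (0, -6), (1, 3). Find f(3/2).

249/8

L_0(3/2) = (5/2)·(3/2)·(1/2)/[(-1)·(-2)·(-3)] = -5/16
L_1(3/2) = (7/2)·(3/2)·(1/2)/[(1)·(-1)·(-2)] = 21/16
L_2(3/2) = (7/2)·(5/2)·(1/2)/[(2)·(1)·(-1)] = -35/16
L_3(3/2) = (7/2)·(5/2)·(3/2)/[(3)·(2)·(1)] = 35/16
Sum: (-3)·(-5/16) + 8·(21/16) + (-6)·(-35/16) + 3·(35/16) = 249/8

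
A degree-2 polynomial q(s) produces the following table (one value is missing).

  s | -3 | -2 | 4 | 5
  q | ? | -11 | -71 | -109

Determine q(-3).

-29

The 3 known values determine q uniquely (degree ≤ 2).
Evaluate each Lagrange basis at s = -3:
L_0(-3) = (-7)·(-8)/[(-6)·(-7)] = 4/3
L_1(-3) = (-1)·(-8)/[(6)·(-1)] = -4/3
L_2(-3) = (-1)·(-7)/[(7)·(1)] = 1
Sum: (-11)·(4/3) + (-71)·(-4/3) + (-109)·(1) = -29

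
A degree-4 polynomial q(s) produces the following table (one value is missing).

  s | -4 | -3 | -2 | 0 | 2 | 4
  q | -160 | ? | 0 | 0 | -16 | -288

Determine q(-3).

The 5 known values determine q uniquely (degree ≤ 4).
Evaluate each Lagrange basis at s = -3:
L_0(-3) = (-1)·(-3)·(-5)·(-7)/[(-2)·(-4)·(-6)·(-8)] = 35/128
L_1(-3) = (1)·(-3)·(-5)·(-7)/[(2)·(-2)·(-4)·(-6)] = 35/32
L_2(-3) = (1)·(-1)·(-5)·(-7)/[(4)·(2)·(-2)·(-4)] = -35/64
L_3(-3) = (1)·(-1)·(-3)·(-7)/[(6)·(4)·(2)·(-2)] = 7/32
L_4(-3) = (1)·(-1)·(-3)·(-5)/[(8)·(6)·(4)·(2)] = -5/128
Sum: (-160)·(35/128) + 0 + 0 + (-16)·(7/32) + (-288)·(-5/128) = -36

-36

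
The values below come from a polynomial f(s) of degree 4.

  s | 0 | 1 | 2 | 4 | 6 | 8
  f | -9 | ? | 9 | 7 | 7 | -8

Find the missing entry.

The 5 known values determine f uniquely (degree ≤ 4).
Evaluate each Lagrange basis at s = 1:
L_0(1) = (-1)·(-3)·(-5)·(-7)/[(-2)·(-4)·(-6)·(-8)] = 35/128
L_1(1) = (1)·(-3)·(-5)·(-7)/[(2)·(-2)·(-4)·(-6)] = 35/32
L_2(1) = (1)·(-1)·(-5)·(-7)/[(4)·(2)·(-2)·(-4)] = -35/64
L_3(1) = (1)·(-1)·(-3)·(-7)/[(6)·(4)·(2)·(-2)] = 7/32
L_4(1) = (1)·(-1)·(-3)·(-5)/[(8)·(6)·(4)·(2)] = -5/128
Sum: (-9)·(35/128) + 9·(35/32) + 7·(-35/64) + 7·(7/32) + (-8)·(-5/128) = 691/128

691/128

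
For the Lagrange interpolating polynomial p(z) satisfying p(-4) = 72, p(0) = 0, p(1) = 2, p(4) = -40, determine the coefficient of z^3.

The leading coefficient equals the top divided difference p[-4,0,1,4].
p[-4,0] = (0 - 72) / (0 - (-4)) = -18
p[0,1] = (2 - 0) / (1 - 0) = 2
p[1,4] = (-40 - 2) / (4 - 1) = -14
p[-4,0,1] = (2 - (-18)) / (1 - (-4)) = 4
p[0,1,4] = (-14 - 2) / (4 - 0) = -4
p[-4,0,1,4] = (-4 - 4) / (4 - (-4)) = -1

-1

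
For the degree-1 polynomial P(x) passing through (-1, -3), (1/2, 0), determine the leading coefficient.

2

L_0(x) = (x - 1/2) / [-3/2] = -(2/3)x + 1/3
L_1(x) = (x + 1) / [3/2] = (2/3)x + 2/3
P(x) = (-3)·L_0 + 0·L_1
Only the coefficient of x is needed; take it from each L_i and combine:
(-3)·(-2/3) + 0·(2/3) = 2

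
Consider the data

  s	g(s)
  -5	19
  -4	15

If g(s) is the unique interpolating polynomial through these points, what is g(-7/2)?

Evaluate each Lagrange basis at s = -7/2:
L_0(-7/2) = (1/2)/[(-1)] = -1/2
L_1(-7/2) = (3/2)/[(1)] = 3/2
Sum: 19·(-1/2) + 15·(3/2) = 13

13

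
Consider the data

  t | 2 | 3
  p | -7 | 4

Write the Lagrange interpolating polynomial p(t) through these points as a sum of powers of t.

L_0(t) = (t - 3) / [-1] = -t + 3
L_1(t) = (t - 2) / [1] = t - 2
p(t) = (-7)·L_0 + 4·L_1
  (-7)·L_0(t) = 7t - 21
  4·L_1(t) = 4t - 8
Adding term by term: 11t - 29

p(t) = 11t - 29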